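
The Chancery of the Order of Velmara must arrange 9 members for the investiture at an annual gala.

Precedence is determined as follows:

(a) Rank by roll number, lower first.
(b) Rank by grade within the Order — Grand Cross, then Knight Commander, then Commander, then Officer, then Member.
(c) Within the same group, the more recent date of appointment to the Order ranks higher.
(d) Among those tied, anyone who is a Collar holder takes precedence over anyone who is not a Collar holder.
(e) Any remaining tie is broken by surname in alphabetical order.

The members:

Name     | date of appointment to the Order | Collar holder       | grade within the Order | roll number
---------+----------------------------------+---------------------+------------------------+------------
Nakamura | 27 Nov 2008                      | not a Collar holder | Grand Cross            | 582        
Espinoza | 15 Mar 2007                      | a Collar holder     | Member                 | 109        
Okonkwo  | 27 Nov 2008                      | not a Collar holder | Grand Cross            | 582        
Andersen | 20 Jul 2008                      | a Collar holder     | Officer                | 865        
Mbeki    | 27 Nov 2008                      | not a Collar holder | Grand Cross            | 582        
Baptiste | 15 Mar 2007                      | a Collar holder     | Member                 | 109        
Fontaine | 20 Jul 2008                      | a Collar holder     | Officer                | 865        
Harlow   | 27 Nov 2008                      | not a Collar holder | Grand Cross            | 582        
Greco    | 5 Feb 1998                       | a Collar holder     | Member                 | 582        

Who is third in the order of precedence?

Harlow

By roll number (lower first): Baptiste and Espinoza (both 109); then Harlow, Mbeki, Nakamura, Okonkwo and Greco (each 582); then Andersen and Fontaine (both 865).
Baptiste and Espinoza are each Member, so the next rule applies.
Baptiste and Espinoza both have date of appointment to the Order 15 Mar 2007, so the next rule applies.
Baptiste and Espinoza are each a Collar holder, so the next rule applies.
Among Baptiste and Espinoza, alphabetically by surname: Baptiste before Espinoza.
Among Harlow, Mbeki, Nakamura, Okonkwo and Greco, by grade within the Order: Harlow, Mbeki, Nakamura and Okonkwo (Grand Cross) before Greco (Member).
Harlow, Mbeki, Nakamura and Okonkwo all have date of appointment to the Order 27 Nov 2008, so the next rule applies.
Harlow, Mbeki, Nakamura and Okonkwo are each not a Collar holder, so the next rule applies.
Among Harlow, Mbeki, Nakamura and Okonkwo, alphabetically by surname: Harlow before Mbeki before Nakamura before Okonkwo.
Andersen and Fontaine are each Officer, so the next rule applies.
Andersen and Fontaine both have date of appointment to the Order 20 Jul 2008, so the next rule applies.
Andersen and Fontaine are each a Collar holder, so the next rule applies.
Among Andersen and Fontaine, alphabetically by surname: Andersen before Fontaine.
Order: Baptiste, Espinoza, Harlow, Mbeki, Nakamura, Okonkwo, Greco, Andersen, Fontaine.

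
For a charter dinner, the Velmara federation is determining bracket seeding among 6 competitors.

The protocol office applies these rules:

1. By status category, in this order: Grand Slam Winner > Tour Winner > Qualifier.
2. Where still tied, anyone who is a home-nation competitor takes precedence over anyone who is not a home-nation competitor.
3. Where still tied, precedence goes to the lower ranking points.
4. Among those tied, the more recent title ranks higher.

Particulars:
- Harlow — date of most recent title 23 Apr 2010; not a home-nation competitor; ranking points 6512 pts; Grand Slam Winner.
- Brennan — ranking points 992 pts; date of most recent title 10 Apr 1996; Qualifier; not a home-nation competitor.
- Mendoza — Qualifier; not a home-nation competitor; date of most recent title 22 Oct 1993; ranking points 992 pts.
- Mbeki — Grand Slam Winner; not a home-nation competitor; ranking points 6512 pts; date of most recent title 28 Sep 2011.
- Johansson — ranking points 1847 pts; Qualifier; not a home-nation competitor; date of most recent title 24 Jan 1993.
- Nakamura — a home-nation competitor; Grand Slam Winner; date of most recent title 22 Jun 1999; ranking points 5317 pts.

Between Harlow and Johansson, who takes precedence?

By status category: Nakamura, Mbeki and Harlow (Grand Slam Winner); then Brennan, Mendoza and Johansson (Qualifier).
Among Nakamura, Mbeki and Harlow, a home-nation competitor before not a home-nation competitor: Nakamura (a home-nation competitor) before Mbeki and Harlow (not a home-nation competitor).
Mbeki and Harlow both have ranking points 6512 pts, so the next rule applies.
Among Mbeki and Harlow, by date of most recent title (later first): Mbeki (28 Sep 2011) before Harlow (23 Apr 2010).
Brennan, Mendoza and Johansson are each not a home-nation competitor, so the next rule applies.
Among Brennan, Mendoza and Johansson, by ranking points (lower first): Brennan and Mendoza (992 pts) before Johansson (1847 pts).
Among Brennan and Mendoza, by date of most recent title (later first): Brennan (10 Apr 1996) before Mendoza (22 Oct 1993).
So Harlow takes precedence.

Harlow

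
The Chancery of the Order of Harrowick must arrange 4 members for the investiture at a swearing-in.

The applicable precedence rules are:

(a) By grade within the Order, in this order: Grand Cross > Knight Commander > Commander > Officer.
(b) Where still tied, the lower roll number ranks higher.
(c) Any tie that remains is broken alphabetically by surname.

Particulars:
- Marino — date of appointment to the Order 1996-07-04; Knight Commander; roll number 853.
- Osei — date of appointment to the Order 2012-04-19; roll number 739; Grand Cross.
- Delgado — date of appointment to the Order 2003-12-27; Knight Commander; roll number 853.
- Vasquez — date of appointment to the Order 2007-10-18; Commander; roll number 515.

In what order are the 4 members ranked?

Osei, Delgado, Marino, Vasquez

By grade within the Order: Osei (Grand Cross); then Delgado and Marino (Knight Commander); then Vasquez (Commander).
Delgado and Marino both have roll number 853, so the next rule applies.
Among Delgado and Marino, alphabetically by surname: Delgado before Marino.
Full order: Osei, Delgado, Marino, Vasquez.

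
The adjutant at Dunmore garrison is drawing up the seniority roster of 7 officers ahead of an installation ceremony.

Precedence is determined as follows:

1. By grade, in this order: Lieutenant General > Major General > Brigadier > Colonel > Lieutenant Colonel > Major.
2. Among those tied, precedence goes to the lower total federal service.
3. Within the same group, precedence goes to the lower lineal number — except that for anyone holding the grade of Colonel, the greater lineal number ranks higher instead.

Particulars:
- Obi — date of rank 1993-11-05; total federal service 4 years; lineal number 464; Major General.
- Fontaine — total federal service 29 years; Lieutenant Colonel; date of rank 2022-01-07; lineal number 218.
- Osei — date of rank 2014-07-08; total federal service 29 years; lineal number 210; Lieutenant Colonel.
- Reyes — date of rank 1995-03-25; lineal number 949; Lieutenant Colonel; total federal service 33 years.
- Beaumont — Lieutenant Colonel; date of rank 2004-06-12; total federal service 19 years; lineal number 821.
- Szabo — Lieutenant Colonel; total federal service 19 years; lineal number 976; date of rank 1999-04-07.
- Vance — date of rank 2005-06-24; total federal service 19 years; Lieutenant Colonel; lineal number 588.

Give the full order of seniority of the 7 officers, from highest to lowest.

By grade: Obi (Major General); then Vance, Beaumont, Szabo, Osei, Fontaine and Reyes (Lieutenant Colonel).
Among Vance, Beaumont, Szabo, Osei, Fontaine and Reyes, by total federal service (lower first): Vance, Beaumont and Szabo (19 years) before Osei and Fontaine (29 years) before Reyes (33 years).
Among Vance, Beaumont and Szabo, by lineal number (lower first): Vance (588) before Beaumont (821) before Szabo (976).
Among Osei and Fontaine, by lineal number (lower first): Osei (210) before Fontaine (218).
Full order: Obi, Vance, Beaumont, Szabo, Osei, Fontaine, Reyes.

Obi, Vance, Beaumont, Szabo, Osei, Fontaine, Reyes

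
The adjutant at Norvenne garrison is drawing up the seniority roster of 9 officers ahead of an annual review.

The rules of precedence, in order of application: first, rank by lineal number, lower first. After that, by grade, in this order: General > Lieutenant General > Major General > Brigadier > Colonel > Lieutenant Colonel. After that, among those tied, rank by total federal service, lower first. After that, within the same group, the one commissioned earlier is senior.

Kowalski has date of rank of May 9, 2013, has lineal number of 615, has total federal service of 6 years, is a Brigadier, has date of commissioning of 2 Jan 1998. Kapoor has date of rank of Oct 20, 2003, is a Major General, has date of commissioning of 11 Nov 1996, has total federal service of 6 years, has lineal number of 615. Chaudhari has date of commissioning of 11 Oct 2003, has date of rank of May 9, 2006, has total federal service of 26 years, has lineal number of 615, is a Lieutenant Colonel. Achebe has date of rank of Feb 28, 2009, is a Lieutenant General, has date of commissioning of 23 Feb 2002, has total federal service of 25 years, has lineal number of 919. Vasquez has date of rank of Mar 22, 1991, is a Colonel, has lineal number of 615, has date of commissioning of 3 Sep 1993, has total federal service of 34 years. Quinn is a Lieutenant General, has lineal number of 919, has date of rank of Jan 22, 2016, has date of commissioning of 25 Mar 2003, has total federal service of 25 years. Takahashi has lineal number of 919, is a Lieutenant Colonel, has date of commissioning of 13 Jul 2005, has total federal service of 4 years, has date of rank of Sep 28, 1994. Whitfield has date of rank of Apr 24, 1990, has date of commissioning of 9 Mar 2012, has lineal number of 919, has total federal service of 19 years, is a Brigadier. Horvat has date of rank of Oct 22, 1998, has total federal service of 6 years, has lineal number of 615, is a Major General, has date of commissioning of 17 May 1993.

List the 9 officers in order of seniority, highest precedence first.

By lineal number (lower first): Horvat, Kapoor, Kowalski, Vasquez and Chaudhari (each 615); then Achebe, Quinn, Whitfield and Takahashi (each 919).
Among Horvat, Kapoor, Kowalski, Vasquez and Chaudhari, by grade: Horvat and Kapoor (Major General) before Kowalski (Brigadier) before Vasquez (Colonel) before Chaudhari (Lieutenant Colonel).
Horvat and Kapoor both have total federal service 6 years, so the next rule applies.
Among Horvat and Kapoor, by date of commissioning (earlier first): Horvat (17 May 1993) before Kapoor (11 Nov 1996).
Among Achebe, Quinn, Whitfield and Takahashi, by grade: Achebe and Quinn (Lieutenant General) before Whitfield (Brigadier) before Takahashi (Lieutenant Colonel).
Achebe and Quinn both have total federal service 25 years, so the next rule applies.
Among Achebe and Quinn, by date of commissioning (earlier first): Achebe (23 Feb 2002) before Quinn (25 Mar 2003).
Full order: Horvat, Kapoor, Kowalski, Vasquez, Chaudhari, Achebe, Quinn, Whitfield, Takahashi.

Horvat, Kapoor, Kowalski, Vasquez, Chaudhari, Achebe, Quinn, Whitfield, Takahashi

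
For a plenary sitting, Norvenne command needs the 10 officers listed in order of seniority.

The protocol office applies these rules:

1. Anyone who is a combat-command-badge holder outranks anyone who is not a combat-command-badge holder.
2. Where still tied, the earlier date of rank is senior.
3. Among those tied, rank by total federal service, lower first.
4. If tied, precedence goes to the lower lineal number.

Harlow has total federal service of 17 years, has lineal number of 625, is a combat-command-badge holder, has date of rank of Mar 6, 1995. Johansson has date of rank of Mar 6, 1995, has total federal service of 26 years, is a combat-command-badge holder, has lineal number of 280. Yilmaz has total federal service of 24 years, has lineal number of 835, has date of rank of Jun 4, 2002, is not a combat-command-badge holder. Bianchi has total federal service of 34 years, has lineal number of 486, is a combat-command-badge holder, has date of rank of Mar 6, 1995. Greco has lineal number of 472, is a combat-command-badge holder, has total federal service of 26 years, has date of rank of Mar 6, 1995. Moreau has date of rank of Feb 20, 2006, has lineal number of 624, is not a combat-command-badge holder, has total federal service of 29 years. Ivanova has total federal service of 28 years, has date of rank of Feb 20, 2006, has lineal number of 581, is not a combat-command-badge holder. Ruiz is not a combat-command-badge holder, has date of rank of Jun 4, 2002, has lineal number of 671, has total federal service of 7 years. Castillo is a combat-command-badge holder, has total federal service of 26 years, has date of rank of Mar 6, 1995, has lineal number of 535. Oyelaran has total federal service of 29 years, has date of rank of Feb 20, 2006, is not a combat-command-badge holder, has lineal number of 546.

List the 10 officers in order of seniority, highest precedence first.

By the first rule: Harlow, Johansson, Greco, Castillo and Bianchi (each a combat-command-badge holder); then Ruiz, Yilmaz, Ivanova, Oyelaran and Moreau (each not a combat-command-badge holder).
Harlow, Johansson, Greco, Castillo and Bianchi all have date of rank Mar 6, 1995, so the next rule applies.
Among Harlow, Johansson, Greco, Castillo and Bianchi, by total federal service (lower first): Harlow (17 years) before Johansson, Greco and Castillo (26 years) before Bianchi (34 years).
Among Johansson, Greco and Castillo, by lineal number (lower first): Johansson (280) before Greco (472) before Castillo (535).
Among Ruiz, Yilmaz, Ivanova, Oyelaran and Moreau, by date of rank (earlier first): Ruiz and Yilmaz (Jun 4, 2002) before Ivanova, Oyelaran and Moreau (Feb 20, 2006).
Among Ruiz and Yilmaz, by total federal service (lower first): Ruiz (7 years) before Yilmaz (24 years).
Among Ivanova, Oyelaran and Moreau, by total federal service (lower first): Ivanova (28 years) before Oyelaran and Moreau (29 years).
Among Oyelaran and Moreau, by lineal number (lower first): Oyelaran (546) before Moreau (624).
Full order: Harlow, Johansson, Greco, Castillo, Bianchi, Ruiz, Yilmaz, Ivanova, Oyelaran, Moreau.

Harlow, Johansson, Greco, Castillo, Bianchi, Ruiz, Yilmaz, Ivanova, Oyelaran, Moreau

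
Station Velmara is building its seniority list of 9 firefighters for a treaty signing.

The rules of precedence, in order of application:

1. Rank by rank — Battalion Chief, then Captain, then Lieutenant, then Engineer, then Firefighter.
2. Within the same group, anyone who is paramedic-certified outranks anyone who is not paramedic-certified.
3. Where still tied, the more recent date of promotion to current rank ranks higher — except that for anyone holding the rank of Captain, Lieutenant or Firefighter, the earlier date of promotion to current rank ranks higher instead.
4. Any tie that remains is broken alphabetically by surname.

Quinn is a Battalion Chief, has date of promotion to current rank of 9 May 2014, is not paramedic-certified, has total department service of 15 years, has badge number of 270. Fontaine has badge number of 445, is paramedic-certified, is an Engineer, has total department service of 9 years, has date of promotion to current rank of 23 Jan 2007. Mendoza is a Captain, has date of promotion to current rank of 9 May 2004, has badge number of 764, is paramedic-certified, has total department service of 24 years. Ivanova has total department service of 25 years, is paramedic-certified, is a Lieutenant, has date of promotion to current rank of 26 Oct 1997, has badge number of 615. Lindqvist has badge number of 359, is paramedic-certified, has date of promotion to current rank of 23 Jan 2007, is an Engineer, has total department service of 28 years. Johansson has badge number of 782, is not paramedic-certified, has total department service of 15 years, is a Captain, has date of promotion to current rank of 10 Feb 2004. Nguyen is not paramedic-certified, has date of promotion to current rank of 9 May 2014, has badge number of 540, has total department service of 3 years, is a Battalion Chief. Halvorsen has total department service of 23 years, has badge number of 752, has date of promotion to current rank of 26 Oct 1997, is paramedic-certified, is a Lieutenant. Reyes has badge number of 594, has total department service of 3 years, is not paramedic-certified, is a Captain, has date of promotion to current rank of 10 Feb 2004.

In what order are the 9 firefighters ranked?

By rank: Nguyen and Quinn (Battalion Chief); then Mendoza, Johansson and Reyes (Captain); then Halvorsen and Ivanova (Lieutenant); then Fontaine and Lindqvist (Engineer).
Nguyen and Quinn are each not paramedic-certified, so the next rule applies.
Nguyen and Quinn both have date of promotion to current rank 9 May 2014, so the next rule applies.
Among Nguyen and Quinn, alphabetically by surname: Nguyen before Quinn.
Among Mendoza, Johansson and Reyes, paramedic-certified before not paramedic-certified: Mendoza (paramedic-certified) before Johansson and Reyes (not paramedic-certified).
Johansson and Reyes both have date of promotion to current rank 10 Feb 2004, so the next rule applies.
Among Johansson and Reyes, alphabetically by surname: Johansson before Reyes.
Halvorsen and Ivanova are each paramedic-certified, so the next rule applies.
Halvorsen and Ivanova both have date of promotion to current rank 26 Oct 1997, so the next rule applies.
Among Halvorsen and Ivanova, alphabetically by surname: Halvorsen before Ivanova.
Fontaine and Lindqvist are each paramedic-certified, so the next rule applies.
Fontaine and Lindqvist both have date of promotion to current rank 23 Jan 2007, so the next rule applies.
Among Fontaine and Lindqvist, alphabetically by surname: Fontaine before Lindqvist.
Full order: Nguyen, Quinn, Mendoza, Johansson, Reyes, Halvorsen, Ivanova, Fontaine, Lindqvist.

Nguyen, Quinn, Mendoza, Johansson, Reyes, Halvorsen, Ivanova, Fontaine, Lindqvist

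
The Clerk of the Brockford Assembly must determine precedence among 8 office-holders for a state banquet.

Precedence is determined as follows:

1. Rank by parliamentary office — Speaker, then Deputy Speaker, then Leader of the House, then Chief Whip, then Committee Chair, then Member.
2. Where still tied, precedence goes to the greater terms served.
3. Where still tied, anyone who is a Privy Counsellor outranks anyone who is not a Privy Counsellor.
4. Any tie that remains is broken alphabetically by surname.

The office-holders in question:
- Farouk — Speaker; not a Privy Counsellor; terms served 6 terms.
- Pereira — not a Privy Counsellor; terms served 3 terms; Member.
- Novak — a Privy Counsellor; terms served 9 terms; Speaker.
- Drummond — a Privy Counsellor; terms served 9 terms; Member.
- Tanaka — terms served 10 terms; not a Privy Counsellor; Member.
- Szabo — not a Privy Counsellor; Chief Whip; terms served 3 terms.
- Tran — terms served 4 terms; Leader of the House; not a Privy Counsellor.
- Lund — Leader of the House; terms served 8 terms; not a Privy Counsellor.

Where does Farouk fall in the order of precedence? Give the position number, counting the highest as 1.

2

By parliamentary office: Novak and Farouk (Speaker); then Lund and Tran (Leader of the House); then Szabo (Chief Whip); then Tanaka, Drummond and Pereira (Member).
Among Novak and Farouk, by terms served (higher first): Novak (9 terms) before Farouk (6 terms).
Among Lund and Tran, by terms served (higher first): Lund (8 terms) before Tran (4 terms).
Among Tanaka, Drummond and Pereira, by terms served (higher first): Tanaka (10 terms) before Drummond (9 terms) before Pereira (3 terms).
Order: Novak, Farouk, Lund, Tran, Szabo, Tanaka, Drummond, Pereira. So position 2.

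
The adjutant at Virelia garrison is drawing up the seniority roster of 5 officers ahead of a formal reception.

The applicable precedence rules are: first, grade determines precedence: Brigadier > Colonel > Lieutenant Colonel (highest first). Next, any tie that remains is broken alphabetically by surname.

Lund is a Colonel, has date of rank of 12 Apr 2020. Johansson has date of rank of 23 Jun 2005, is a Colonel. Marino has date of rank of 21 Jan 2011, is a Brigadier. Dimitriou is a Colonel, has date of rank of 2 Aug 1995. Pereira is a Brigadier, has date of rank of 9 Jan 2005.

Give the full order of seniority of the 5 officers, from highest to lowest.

Marino, Pereira, Dimitriou, Johansson, Lund

By grade: Marino and Pereira (Brigadier); then Dimitriou, Johansson and Lund (Colonel).
Among Marino and Pereira, alphabetically by surname: Marino before Pereira.
Among Dimitriou, Johansson and Lund, alphabetically by surname: Dimitriou before Johansson before Lund.
Full order: Marino, Pereira, Dimitriou, Johansson, Lund.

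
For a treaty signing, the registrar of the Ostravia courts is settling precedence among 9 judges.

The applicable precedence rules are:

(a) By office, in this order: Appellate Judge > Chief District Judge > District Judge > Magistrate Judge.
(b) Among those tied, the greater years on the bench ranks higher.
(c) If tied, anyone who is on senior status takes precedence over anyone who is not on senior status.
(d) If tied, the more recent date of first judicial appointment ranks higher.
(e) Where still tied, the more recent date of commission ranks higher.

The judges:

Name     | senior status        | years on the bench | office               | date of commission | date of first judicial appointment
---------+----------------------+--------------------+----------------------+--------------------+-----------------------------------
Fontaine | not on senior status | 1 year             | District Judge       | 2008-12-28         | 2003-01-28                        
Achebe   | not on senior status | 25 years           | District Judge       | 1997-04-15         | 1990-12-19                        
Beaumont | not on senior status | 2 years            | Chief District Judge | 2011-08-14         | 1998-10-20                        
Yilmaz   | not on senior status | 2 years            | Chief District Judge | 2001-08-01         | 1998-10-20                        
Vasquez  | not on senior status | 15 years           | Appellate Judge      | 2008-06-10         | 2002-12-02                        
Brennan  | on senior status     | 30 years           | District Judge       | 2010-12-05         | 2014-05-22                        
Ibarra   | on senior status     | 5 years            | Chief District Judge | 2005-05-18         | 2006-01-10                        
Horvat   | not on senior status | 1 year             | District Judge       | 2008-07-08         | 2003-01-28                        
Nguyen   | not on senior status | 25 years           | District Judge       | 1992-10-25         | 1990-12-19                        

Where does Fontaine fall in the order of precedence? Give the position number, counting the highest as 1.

8

By office: Vasquez (Appellate Judge); then Ibarra, Beaumont and Yilmaz (Chief District Judge); then Brennan, Achebe, Nguyen, Fontaine and Horvat (District Judge).
Among Ibarra, Beaumont and Yilmaz, by years on the bench (higher first): Ibarra (5 years) before Beaumont and Yilmaz (2 years).
Beaumont and Yilmaz are each not on senior status, so the next rule applies.
Beaumont and Yilmaz both have date of first judicial appointment 1998-10-20, so the next rule applies.
Among Beaumont and Yilmaz, by date of commission (later first): Beaumont (2011-08-14) before Yilmaz (2001-08-01).
Among Brennan, Achebe, Nguyen, Fontaine and Horvat, by years on the bench (higher first): Brennan (30 years) before Achebe and Nguyen (25 years) before Fontaine and Horvat (1 year).
Achebe and Nguyen are each not on senior status, so the next rule applies.
Achebe and Nguyen both have date of first judicial appointment 1990-12-19, so the next rule applies.
Among Achebe and Nguyen, by date of commission (later first): Achebe (1997-04-15) before Nguyen (1992-10-25).
Fontaine and Horvat are each not on senior status, so the next rule applies.
Fontaine and Horvat both have date of first judicial appointment 2003-01-28, so the next rule applies.
Among Fontaine and Horvat, by date of commission (later first): Fontaine (2008-12-28) before Horvat (2008-07-08).
Order: Vasquez, Ibarra, Beaumont, Yilmaz, Brennan, Achebe, Nguyen, Fontaine, Horvat. So position 8.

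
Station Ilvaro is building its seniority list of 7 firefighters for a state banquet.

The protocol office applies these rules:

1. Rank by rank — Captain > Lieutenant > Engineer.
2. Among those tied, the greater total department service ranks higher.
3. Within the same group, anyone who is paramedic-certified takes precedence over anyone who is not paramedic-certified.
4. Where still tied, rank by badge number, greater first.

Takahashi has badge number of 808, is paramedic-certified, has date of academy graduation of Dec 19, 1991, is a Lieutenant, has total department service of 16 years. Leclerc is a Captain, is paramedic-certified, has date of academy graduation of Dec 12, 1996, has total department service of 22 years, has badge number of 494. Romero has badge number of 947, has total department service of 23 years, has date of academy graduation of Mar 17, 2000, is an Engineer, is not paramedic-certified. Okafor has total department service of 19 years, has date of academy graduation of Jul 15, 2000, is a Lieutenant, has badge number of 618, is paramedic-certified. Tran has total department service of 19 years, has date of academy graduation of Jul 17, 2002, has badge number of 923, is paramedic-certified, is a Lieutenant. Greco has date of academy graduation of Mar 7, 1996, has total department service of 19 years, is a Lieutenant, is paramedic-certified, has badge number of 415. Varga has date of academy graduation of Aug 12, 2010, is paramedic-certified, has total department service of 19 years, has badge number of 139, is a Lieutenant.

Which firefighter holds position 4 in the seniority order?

Greco

By rank: Leclerc (Captain); then Tran, Okafor, Greco, Varga and Takahashi (Lieutenant); then Romero (Engineer).
Among Tran, Okafor, Greco, Varga and Takahashi, by total department service (higher first): Tran, Okafor, Greco and Varga (19 years) before Takahashi (16 years).
Tran, Okafor, Greco and Varga are each paramedic-certified, so the next rule applies.
Among Tran, Okafor, Greco and Varga, by badge number (higher first): Tran (923) before Okafor (618) before Greco (415) before Varga (139).
Order: Leclerc, Tran, Okafor, Greco, Varga, Takahashi, Romero.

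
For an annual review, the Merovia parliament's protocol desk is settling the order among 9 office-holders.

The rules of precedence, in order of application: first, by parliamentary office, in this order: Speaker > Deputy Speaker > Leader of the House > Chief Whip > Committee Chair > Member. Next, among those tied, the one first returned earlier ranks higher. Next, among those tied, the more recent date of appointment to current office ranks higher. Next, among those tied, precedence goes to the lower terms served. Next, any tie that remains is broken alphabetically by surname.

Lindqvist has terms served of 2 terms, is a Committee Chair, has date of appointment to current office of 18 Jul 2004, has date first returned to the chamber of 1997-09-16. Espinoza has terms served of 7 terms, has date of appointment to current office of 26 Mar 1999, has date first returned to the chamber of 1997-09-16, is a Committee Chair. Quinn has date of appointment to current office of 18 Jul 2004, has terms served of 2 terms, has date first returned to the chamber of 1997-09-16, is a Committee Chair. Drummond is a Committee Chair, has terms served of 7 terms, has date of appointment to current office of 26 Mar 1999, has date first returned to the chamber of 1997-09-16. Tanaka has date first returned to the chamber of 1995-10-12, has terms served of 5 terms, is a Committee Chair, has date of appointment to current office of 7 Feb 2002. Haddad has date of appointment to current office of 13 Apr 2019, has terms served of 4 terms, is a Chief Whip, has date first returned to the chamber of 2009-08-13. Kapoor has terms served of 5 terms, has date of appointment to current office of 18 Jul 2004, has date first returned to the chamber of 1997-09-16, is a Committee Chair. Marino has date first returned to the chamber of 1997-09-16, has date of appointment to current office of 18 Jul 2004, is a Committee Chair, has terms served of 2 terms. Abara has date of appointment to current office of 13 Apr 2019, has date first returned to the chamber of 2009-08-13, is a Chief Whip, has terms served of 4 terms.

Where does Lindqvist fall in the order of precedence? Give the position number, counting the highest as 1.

4

By parliamentary office: Abara and Haddad (Chief Whip); then Tanaka, Lindqvist, Marino, Quinn, Kapoor, Drummond and Espinoza (Committee Chair).
Abara and Haddad both have date first returned to the chamber 2009-08-13, so the next rule applies.
Abara and Haddad both have date of appointment to current office 13 Apr 2019, so the next rule applies.
Abara and Haddad both have terms served 4 terms, so the next rule applies.
Among Abara and Haddad, alphabetically by surname: Abara before Haddad.
Among Tanaka, Lindqvist, Marino, Quinn, Kapoor, Drummond and Espinoza, by date first returned to the chamber (earlier first): Tanaka (1995-10-12) before Lindqvist, Marino, Quinn, Kapoor, Drummond and Espinoza (1997-09-16).
Among Lindqvist, Marino, Quinn, Kapoor, Drummond and Espinoza, by date of appointment to current office (later first): Lindqvist, Marino, Quinn and Kapoor (18 Jul 2004) before Drummond and Espinoza (26 Mar 1999).
Among Lindqvist, Marino, Quinn and Kapoor, by terms served (lower first): Lindqvist, Marino and Quinn (2 terms) before Kapoor (5 terms).
Among Lindqvist, Marino and Quinn, alphabetically by surname: Lindqvist before Marino before Quinn.
Drummond and Espinoza both have terms served 7 terms, so the next rule applies.
Among Drummond and Espinoza, alphabetically by surname: Drummond before Espinoza.
Order: Abara, Haddad, Tanaka, Lindqvist, Marino, Quinn, Kapoor, Drummond, Espinoza. So position 4.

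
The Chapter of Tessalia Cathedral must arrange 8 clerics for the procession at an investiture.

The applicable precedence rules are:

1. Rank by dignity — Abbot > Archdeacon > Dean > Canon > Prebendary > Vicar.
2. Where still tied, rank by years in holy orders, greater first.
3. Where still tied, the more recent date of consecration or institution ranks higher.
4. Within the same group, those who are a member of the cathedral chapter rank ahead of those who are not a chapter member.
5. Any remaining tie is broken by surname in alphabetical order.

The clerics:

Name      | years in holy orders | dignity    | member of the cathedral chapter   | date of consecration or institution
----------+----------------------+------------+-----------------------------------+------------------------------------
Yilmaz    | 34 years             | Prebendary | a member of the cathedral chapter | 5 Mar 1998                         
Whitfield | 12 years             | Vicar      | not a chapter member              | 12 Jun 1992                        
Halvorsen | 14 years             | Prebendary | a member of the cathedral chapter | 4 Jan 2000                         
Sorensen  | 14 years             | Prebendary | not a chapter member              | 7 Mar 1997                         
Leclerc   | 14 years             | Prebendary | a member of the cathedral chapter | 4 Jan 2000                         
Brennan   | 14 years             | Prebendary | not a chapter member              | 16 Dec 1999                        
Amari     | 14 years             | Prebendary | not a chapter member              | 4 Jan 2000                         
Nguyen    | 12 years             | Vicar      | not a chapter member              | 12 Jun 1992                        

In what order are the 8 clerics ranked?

Yilmaz, Halvorsen, Leclerc, Amari, Brennan, Sorensen, Nguyen, Whitfield

By dignity: Yilmaz, Halvorsen, Leclerc, Amari, Brennan and Sorensen (Prebendary); then Nguyen and Whitfield (Vicar).
Among Yilmaz, Halvorsen, Leclerc, Amari, Brennan and Sorensen, by years in holy orders (higher first): Yilmaz (34 years) before Halvorsen, Leclerc, Amari, Brennan and Sorensen (14 years).
Among Halvorsen, Leclerc, Amari, Brennan and Sorensen, by date of consecration or institution (later first): Halvorsen, Leclerc and Amari (4 Jan 2000) before Brennan (16 Dec 1999) before Sorensen (7 Mar 1997).
Among Halvorsen, Leclerc and Amari, a member of the cathedral chapter before not a chapter member: Halvorsen and Leclerc (a member of the cathedral chapter) before Amari (not a chapter member).
Among Halvorsen and Leclerc, alphabetically by surname: Halvorsen before Leclerc.
Nguyen and Whitfield both have years in holy orders 12 years, so the next rule applies.
Nguyen and Whitfield both have date of consecration or institution 12 Jun 1992, so the next rule applies.
Nguyen and Whitfield are each not a chapter member, so the next rule applies.
Among Nguyen and Whitfield, alphabetically by surname: Nguyen before Whitfield.
Full order: Yilmaz, Halvorsen, Leclerc, Amari, Brennan, Sorensen, Nguyen, Whitfield.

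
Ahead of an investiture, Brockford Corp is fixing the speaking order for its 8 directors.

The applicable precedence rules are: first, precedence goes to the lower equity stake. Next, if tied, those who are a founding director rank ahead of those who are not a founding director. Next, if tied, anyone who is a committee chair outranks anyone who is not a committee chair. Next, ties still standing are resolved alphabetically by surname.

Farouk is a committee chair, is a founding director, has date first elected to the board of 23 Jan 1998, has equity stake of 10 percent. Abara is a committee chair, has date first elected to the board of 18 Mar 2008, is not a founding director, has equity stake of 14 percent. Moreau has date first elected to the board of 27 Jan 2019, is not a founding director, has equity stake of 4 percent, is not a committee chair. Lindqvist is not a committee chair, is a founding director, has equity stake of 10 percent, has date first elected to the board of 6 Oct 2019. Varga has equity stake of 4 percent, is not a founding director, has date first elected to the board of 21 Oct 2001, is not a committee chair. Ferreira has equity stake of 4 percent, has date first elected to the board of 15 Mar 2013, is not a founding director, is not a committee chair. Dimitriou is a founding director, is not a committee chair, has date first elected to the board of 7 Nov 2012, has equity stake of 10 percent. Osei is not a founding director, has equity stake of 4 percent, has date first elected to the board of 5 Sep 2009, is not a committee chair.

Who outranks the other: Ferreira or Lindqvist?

Ferreira

By equity stake (lower first): Ferreira, Moreau, Osei and Varga (each 4 percent); then Farouk, Dimitriou and Lindqvist (each 10 percent); then Abara (14 percent).
Ferreira, Moreau, Osei and Varga are each not a founding director, so the next rule applies.
Ferreira, Moreau, Osei and Varga are each not a committee chair, so the next rule applies.
Among Ferreira, Moreau, Osei and Varga, alphabetically by surname: Ferreira before Moreau before Osei before Varga.
Farouk, Dimitriou and Lindqvist are each a founding director, so the next rule applies.
Among Farouk, Dimitriou and Lindqvist, a committee chair before not a committee chair: Farouk (a committee chair) before Dimitriou and Lindqvist (not a committee chair).
Among Dimitriou and Lindqvist, alphabetically by surname: Dimitriou before Lindqvist.
So Ferreira takes precedence.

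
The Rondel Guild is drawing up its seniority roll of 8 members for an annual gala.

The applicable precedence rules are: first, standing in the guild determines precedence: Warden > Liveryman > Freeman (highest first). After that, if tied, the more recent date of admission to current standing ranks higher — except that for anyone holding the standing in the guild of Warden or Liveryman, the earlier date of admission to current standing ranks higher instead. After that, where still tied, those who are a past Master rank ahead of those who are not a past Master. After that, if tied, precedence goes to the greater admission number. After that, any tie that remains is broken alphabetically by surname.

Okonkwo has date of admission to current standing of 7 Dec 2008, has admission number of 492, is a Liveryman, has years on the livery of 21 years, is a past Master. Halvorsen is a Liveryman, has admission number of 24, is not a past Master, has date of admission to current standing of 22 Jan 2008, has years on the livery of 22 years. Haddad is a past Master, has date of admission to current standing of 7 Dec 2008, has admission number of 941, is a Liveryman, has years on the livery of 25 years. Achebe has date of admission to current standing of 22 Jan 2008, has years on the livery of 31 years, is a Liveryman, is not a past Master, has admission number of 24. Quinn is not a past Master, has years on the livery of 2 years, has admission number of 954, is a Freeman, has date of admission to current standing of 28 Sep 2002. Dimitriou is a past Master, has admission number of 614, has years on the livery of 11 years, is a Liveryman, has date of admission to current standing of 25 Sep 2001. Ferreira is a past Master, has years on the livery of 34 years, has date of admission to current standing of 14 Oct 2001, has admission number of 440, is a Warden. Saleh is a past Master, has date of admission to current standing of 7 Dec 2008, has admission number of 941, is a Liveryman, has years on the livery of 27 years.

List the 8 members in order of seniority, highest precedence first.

Ferreira, Dimitriou, Achebe, Halvorsen, Haddad, Saleh, Okonkwo, Quinn

By standing in the guild: Ferreira (Warden); then Dimitriou, Achebe, Halvorsen, Haddad, Saleh and Okonkwo (Liveryman); then Quinn (Freeman).
Among Dimitriou, Achebe, Halvorsen, Haddad, Saleh and Okonkwo, by date of admission to current standing (earlier first) (reversed rule for this group): Dimitriou (25 Sep 2001) before Achebe and Halvorsen (22 Jan 2008) before Haddad, Saleh and Okonkwo (7 Dec 2008).
Achebe and Halvorsen are each not a past Master, so the next rule applies.
Achebe and Halvorsen both have admission number 24, so the next rule applies.
Among Achebe and Halvorsen, alphabetically by surname: Achebe before Halvorsen.
Haddad, Saleh and Okonkwo are each a past Master, so the next rule applies.
Among Haddad, Saleh and Okonkwo, by admission number (higher first): Haddad and Saleh (941) before Okonkwo (492).
Among Haddad and Saleh, alphabetically by surname: Haddad before Saleh.
Full order: Ferreira, Dimitriou, Achebe, Halvorsen, Haddad, Saleh, Okonkwo, Quinn.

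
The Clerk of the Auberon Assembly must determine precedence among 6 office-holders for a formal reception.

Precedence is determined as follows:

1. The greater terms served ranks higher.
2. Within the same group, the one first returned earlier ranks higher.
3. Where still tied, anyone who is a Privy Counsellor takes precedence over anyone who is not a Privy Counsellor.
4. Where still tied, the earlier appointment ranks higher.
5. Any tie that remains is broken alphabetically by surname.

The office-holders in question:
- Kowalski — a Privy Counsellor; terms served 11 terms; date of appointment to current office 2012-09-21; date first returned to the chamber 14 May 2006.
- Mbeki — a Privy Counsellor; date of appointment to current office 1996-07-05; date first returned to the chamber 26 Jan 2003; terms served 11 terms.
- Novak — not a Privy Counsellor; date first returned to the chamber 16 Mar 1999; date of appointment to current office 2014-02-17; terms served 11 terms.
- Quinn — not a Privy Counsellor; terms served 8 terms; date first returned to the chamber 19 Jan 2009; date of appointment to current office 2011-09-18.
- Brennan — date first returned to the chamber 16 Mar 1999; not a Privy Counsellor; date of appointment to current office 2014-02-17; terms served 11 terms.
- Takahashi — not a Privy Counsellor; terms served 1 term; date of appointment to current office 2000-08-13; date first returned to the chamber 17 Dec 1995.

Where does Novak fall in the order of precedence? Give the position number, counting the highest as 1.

By terms served (higher first): Brennan, Novak, Mbeki and Kowalski (each 11 terms); then Quinn (8 terms); then Takahashi (1 term).
Among Brennan, Novak, Mbeki and Kowalski, by date first returned to the chamber (earlier first): Brennan and Novak (16 Mar 1999) before Mbeki (26 Jan 2003) before Kowalski (14 May 2006).
Brennan and Novak are each not a Privy Counsellor, so the next rule applies.
Brennan and Novak both have date of appointment to current office 2014-02-17, so the next rule applies.
Among Brennan and Novak, alphabetically by surname: Brennan before Novak.
Order: Brennan, Novak, Mbeki, Kowalski, Quinn, Takahashi. So position 2.

2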